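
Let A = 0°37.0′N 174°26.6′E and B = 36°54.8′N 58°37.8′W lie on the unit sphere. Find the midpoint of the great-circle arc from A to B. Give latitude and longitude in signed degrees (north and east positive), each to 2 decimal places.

36.58°, -134.66°

The central angle between A and B is δ = 2.0645 rad.
With f = 0.5, the slerp weights are sin((1−f)δ)/sin δ = 0.9749 and sin(fδ)/sin δ = 0.9749.
Weighted sum of the unit vectors: (0.9749)·(-0.9952,0.0968,0.0108) + (0.9749)·(0.4162,-0.6827,0.6006) = (-0.5645, -0.5711, 0.5960).
Converting back: φ = atan2(z, √(x²+y²)) = 36.58°, λ = atan2(y, x) = -134.66°.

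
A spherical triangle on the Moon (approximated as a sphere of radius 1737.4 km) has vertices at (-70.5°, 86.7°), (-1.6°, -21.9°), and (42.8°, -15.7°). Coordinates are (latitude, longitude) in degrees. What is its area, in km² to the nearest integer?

Side lengths (central angles): a = 0.7810, b = 2.3365, c = 1.6510 rad; semiperimeter s = 2.3843.
By l'Huilier's theorem, tan(E/4) = √[tan(s/2) tan((s−a)/2) tan((s−b)/2) tan((s−c)/2)], giving spherical excess E = 0.6124 rad.
Area = E·R² = 0.6124 × (1737.4)² ≈ 1848509 km².

1848509 km²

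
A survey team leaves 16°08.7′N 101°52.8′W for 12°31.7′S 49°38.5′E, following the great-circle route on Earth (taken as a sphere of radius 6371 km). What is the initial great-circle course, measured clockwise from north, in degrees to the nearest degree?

86°

With φ₁ = 0.2818, φ₂ = -0.2187, Δλ = 2.6446 rad, the forward-azimuth formula gives
θ = atan2( sin Δλ cos φ₂ , cos φ₁ sin φ₂ − sin φ₁ cos φ₂ cos Δλ ) = atan2(0.4655, 0.0302) = 86.28°.
So the initial bearing is 86°.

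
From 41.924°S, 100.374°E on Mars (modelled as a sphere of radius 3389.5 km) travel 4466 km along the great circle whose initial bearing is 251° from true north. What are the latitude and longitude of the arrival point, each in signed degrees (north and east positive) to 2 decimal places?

-23.70°, 8.86°

Angular distance δ = d/R = 4466/3389.5 = 1.31760 rad; initial bearing θ = 4.3808 rad.
sin φ₂ = sin φ₁ cos δ + cos φ₁ sin δ cos θ = (-0.6681)(0.2505) + (0.7440)(0.9681)(-0.3256) = -0.4019, so φ₂ = -23.70°.
Δλ = atan2(sin θ sin δ cos φ₁, cos δ − sin φ₁ sin φ₂) = atan2(-0.6811, -0.0180) = -91.515°.
λ₂ = 100.374° − 91.515° = 8.86°.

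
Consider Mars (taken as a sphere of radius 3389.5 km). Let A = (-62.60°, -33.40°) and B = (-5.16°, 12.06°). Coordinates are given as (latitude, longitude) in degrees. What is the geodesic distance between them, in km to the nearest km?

In radians: φ₁ = -1.0926, φ₂ = -0.0901, Δλ = 45.460° = 0.7934 rad.
Haversine: a = sin²(Δφ/2) + cos φ₁ cos φ₂ sin²(Δλ/2) = 0.2309 + (0.4602)(0.9959)(0.1493) = 0.29934.
Central angle c = 2·arcsin(√a) = 1.15783 rad.
Distance = R·c = 3389.5 × 1.1578 ≈ 3924 km.

3924 km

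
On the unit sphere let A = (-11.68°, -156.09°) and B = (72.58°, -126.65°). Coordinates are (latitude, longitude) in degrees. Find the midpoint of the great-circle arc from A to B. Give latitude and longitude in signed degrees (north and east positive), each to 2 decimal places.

Central angle δ = 1.5086 rad. Interpolating on the sphere with fraction f = 0.5:
P = [sin((1−f)δ)·A + sin(fδ)·B] / sin δ = 0.6861·A + 0.6861·B in Cartesian coordinates,
giving P = (-0.7368, -0.4371, 0.5157), i.e. latitude 31.05°, longitude -149.32°.

31.05°, -149.32°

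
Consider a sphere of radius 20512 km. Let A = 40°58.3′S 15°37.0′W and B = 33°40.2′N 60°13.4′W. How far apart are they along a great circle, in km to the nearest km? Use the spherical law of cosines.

30498 km

In radians: φ₁ = -0.7151, φ₂ = 0.5877, Δλ = -44.607° = -0.7785 rad.
cos c = sin φ₁ sin φ₂ + cos φ₁ cos φ₂ cos Δλ = (-0.6557)(0.5544) + (0.7550)(0.8322)(0.7119) = 0.08385,
so c = arccos(0.08385) = 1.48685 rad.
Distance = R·c = 20512 × 1.4868 ≈ 30498 km.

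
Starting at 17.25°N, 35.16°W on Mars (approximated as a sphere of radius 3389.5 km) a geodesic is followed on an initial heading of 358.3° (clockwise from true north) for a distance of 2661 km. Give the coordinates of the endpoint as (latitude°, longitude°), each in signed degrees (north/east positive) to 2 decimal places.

62.19°, -37.74°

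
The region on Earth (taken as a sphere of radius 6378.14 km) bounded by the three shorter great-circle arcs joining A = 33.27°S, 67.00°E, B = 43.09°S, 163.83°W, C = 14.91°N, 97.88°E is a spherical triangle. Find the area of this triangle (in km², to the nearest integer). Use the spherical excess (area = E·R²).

45368087 km²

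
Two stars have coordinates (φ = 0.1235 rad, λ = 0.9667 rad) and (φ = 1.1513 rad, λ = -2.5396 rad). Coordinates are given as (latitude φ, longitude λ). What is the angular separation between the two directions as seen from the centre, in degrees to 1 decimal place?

105.4°

Let φ₁ = 0.1235 rad, φ₂ = 1.1513 rad, and Δλ = 2.7769 rad.
cos c = sin φ₁ sin φ₂ + cos φ₁ cos φ₂ cos Δλ = (0.1232)(0.9133) + (0.9924)(0.4073)(-0.9342) = -0.26511,
so c = arccos(-0.26511) = 1.83911 rad.
So the angular separation is 105.4°.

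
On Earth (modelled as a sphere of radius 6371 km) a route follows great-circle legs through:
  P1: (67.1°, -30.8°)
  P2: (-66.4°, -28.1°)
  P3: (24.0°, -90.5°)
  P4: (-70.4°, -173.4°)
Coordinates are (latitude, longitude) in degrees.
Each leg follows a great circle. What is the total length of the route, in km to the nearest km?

Leg P1→P2: central angle 2.3303 rad, distance 14846.0 km.
Leg P2→P3: central angle 1.7755 rad, distance 11311.7 km.
Leg P3→P4: central angle 1.9233 rad, distance 12253.6 km.
Total: 14846.0 + 11311.7 + 12253.6 ≈ 38411 km.

38411 km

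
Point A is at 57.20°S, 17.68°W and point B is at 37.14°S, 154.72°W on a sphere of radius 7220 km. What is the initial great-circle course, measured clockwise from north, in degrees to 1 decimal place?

With φ₁ = -0.9983, φ₂ = -0.6482, Δλ = -2.3918 rad, the forward-azimuth formula gives
θ = atan2( sin Δλ cos φ₂ , cos φ₁ sin φ₂ − sin φ₁ cos φ₂ cos Δλ ) = atan2(-0.5433, -0.8174) = -146.39°.
Adding 360° brings this into [0°, 360°): 213.6°.

213.6°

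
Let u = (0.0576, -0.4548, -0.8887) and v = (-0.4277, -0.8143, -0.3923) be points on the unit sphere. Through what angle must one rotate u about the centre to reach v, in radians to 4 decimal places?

0.8032 rad

u·v = 0.6943; |u| = 1.0000, |v| = 1.0000.
cos θ = (u·v)/(|u||v|) = 0.6944, so θ = 0.8032 rad.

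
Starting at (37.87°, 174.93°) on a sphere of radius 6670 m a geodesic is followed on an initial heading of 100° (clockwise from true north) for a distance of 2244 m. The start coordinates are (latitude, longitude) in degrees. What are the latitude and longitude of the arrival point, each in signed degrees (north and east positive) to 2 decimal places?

Angular distance δ = d/R = 2244/6670 = 0.33643 rad; initial bearing θ = 1.7453 rad.
sin φ₂ = sin φ₁ cos δ + cos φ₁ sin δ cos θ = (0.6139)(0.9439) + (0.7894)(0.3301)(-0.1736) = 0.5342, so φ₂ = 32.29°.
Δλ = atan2(sin θ sin δ cos φ₁, cos δ − sin φ₁ sin φ₂) = atan2(0.2566, 0.6160) = 22.618°.
λ₂ = 174.930° + 22.618° = 197.55° → -162.45° after wrapping to (−180°, 180°].

32.29°, -162.45°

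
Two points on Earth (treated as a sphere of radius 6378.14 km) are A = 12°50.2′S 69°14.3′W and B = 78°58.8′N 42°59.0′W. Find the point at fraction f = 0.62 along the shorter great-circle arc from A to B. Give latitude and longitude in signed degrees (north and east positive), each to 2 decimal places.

44.54°, -63.48°

The central angle between A and B is δ = 1.6217 rad.
With f = 0.62, the slerp weights are sin((1−f)δ)/sin δ = 0.5787 and sin(fδ)/sin δ = 0.8455.
Weighted sum of the unit vectors: (0.5787)·(0.3456,-0.9117,-0.2222) + (0.8455)·(0.1398,-0.1303,0.9816) = (0.3183, -0.6378, 0.7013).
Converting back: φ = atan2(z, √(x²+y²)) = 44.54°, λ = atan2(y, x) = -63.48°.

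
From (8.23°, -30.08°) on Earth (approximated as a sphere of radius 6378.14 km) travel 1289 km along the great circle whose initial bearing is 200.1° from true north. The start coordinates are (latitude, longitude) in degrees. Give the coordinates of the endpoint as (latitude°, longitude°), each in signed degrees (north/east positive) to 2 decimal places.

-2.66°, -34.04°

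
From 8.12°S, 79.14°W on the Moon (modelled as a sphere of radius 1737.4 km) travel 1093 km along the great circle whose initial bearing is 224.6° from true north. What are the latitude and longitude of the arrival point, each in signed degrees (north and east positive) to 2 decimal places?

Angular distance δ = d/R = 1093/1737.4 = 0.62910 rad; initial bearing θ = 3.9200 rad.
sin φ₂ = sin φ₁ cos δ + cos φ₁ sin δ cos θ = (-0.1412)(0.8086) + (0.9900)(0.5884)(-0.7120) = -0.5290, so φ₂ = -31.94°.
Δλ = atan2(sin θ sin δ cos φ₁, cos δ − sin φ₁ sin φ₂) = atan2(-0.4090, 0.7338) = -29.134°.
λ₂ = -79.140° − 29.134° = -108.27°.

-31.94°, -108.27°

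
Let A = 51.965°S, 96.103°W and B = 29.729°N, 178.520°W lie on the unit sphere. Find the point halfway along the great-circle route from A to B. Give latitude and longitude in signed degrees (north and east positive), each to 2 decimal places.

-14.49°, -145.77°

Central angle δ = 1.8965 rad. Interpolating on the sphere with fraction f = 0.5:
P = [sin((1−f)δ)·A + sin(fδ)·B] / sin δ = 0.8575·A + 0.8575·B in Cartesian coordinates,
giving P = (-0.8005, -0.5446, -0.2502), i.e. latitude -14.49°, longitude -145.77°.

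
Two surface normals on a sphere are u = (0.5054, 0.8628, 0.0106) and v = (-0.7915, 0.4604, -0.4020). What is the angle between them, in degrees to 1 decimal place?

90.4°

u·v = -0.0071; |u| = 1.0000, |v| = 1.0000.
cos θ = (u·v)/(|u||v|) = -0.0071, so θ = 90.4°.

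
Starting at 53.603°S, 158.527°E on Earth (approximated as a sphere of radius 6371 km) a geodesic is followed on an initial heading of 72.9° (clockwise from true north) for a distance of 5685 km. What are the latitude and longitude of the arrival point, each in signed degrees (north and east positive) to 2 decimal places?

-21.67°, -148.27°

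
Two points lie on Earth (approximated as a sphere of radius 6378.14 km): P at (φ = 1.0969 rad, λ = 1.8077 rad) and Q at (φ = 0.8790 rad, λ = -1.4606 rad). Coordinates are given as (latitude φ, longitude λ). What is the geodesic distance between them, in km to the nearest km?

7419 km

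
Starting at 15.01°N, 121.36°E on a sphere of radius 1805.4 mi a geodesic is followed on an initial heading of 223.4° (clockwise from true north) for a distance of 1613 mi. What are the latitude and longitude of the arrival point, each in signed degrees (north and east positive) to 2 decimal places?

-22.61°, 85.91°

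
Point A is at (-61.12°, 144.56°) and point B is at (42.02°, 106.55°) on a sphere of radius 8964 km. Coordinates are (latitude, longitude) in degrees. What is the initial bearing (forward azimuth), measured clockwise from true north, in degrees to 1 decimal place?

Δλ = -38.010° = -0.6634 rad.
y = sin Δλ · cos φ₂ = (-0.6158)(0.7429) = -0.4575
x = cos φ₁ sin φ₂ − sin φ₁ cos φ₂ cos Δλ = (0.4830)(0.6694) − (-0.8756)(0.7429)(0.7879) = 0.8358
θ = atan2(y, x) = -28.69°; adding 360° gives 331.3°.

331.3°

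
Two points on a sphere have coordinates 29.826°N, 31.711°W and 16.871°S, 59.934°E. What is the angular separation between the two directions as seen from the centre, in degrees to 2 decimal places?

With latitudes φ₁ = 29.826°, φ₂ = -16.871° and longitude difference Δλ = 91.645°:
Haversine: a = sin²(Δφ/2) + cos φ₁ cos φ₂ sin²(Δλ/2) = 0.1571 + (0.8675)(0.9570)(0.5144) = 0.58409.
Central angle c = 2·arcsin(√a) = 1.73978 rad.
So the angular separation is 99.68°.

99.68°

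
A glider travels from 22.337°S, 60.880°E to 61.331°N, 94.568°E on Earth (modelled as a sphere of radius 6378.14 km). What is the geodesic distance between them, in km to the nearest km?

9791 km

With latitudes φ₁ = -22.337°, φ₂ = 61.331° and longitude difference Δλ = 33.688°:
cos c = sin φ₁ sin φ₂ + cos φ₁ cos φ₂ cos Δλ = (-0.3801)(0.8774) + (0.9250)(0.4797)(0.8321) = 0.03577,
so c = arccos(0.03577) = 1.53502 rad.
Distance = R·c = 6378.14 × 1.5350 ≈ 9791 km.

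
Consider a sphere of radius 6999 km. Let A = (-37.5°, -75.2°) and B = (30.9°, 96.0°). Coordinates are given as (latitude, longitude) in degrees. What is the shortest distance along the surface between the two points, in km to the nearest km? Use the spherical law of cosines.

20789 km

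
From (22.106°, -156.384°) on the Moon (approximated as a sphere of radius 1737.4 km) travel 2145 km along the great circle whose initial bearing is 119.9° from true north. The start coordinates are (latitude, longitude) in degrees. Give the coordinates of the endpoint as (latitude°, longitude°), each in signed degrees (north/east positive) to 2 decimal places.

Angular distance δ = d/R = 2145/1737.4 = 1.23460 rad; initial bearing θ = 2.0926 rad.
sin φ₂ = sin φ₁ cos δ + cos φ₁ sin δ cos θ = (0.3763)(0.3299) + (0.9265)(0.9440)(-0.4985) = -0.3118, so φ₂ = -18.17°.
Δλ = atan2(sin θ sin δ cos φ₁, cos δ − sin φ₁ sin φ₂) = atan2(0.7582, 0.4472) = 59.465°.
λ₂ = -156.384° + 59.465° = -96.92°.

-18.17°, -96.92°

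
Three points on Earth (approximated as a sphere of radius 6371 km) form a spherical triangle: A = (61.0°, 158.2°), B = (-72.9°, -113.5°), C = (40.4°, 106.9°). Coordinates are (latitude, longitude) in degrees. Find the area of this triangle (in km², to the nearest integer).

85600256 km²

Side lengths (central angles): a = 2.4816, b = 0.6473, c = 2.5530 rad; semiperimeter s = 2.8410.
By l'Huilier's theorem, tan(E/4) = √[tan(s/2) tan((s−a)/2) tan((s−b)/2) tan((s−c)/2)], giving spherical excess E = 2.1089 rad.
Area = E·R² = 2.1089 × (6371)² ≈ 85600256 km².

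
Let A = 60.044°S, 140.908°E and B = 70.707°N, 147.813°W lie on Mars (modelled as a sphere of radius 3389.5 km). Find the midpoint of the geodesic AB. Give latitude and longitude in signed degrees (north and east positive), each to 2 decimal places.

6.48°, 168.24°

Central angle δ = 2.4415 rad. Interpolating on the sphere with fraction f = 0.5:
P = [sin((1−f)δ)·A + sin(fδ)·B] / sin δ = 1.4580·A + 1.4580·B in Cartesian coordinates,
giving P = (-0.9728, 0.2025, 0.1129), i.e. latitude 6.48°, longitude 168.24°.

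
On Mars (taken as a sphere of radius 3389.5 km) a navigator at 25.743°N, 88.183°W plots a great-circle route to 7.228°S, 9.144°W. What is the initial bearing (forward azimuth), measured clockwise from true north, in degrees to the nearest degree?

101°

Δλ = 79.039° = 1.3795 rad.
y = sin Δλ · cos φ₂ = (0.9818)(0.9921) = 0.9740
x = cos φ₁ sin φ₂ − sin φ₁ cos φ₂ cos Δλ = (0.9008)(-0.1258) − (0.4343)(0.9921)(0.1901) = -0.1953
θ = atan2(y, x) = 101.34°, so the bearing is 101°.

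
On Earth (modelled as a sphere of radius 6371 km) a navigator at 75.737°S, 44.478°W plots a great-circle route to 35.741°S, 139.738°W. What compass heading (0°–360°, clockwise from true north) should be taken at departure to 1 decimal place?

255.0°

With φ₁ = -1.3219, φ₂ = -0.6238, Δλ = -1.6626 rad, the forward-azimuth formula gives
θ = atan2( sin Δλ cos φ₂ , cos φ₁ sin φ₂ − sin φ₁ cos φ₂ cos Δλ ) = atan2(-0.8082, -0.2160) = -104.96°.
Adding 360° brings this into [0°, 360°): 255.0°.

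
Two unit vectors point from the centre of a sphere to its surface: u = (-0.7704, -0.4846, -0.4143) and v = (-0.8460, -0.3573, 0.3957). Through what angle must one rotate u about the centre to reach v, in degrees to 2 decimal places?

48.63°

u·v = 0.6610; |u| = 1.0000, |v| = 1.0000.
cos θ = (u·v)/(|u||v|) = 0.6610, so θ = 48.63°.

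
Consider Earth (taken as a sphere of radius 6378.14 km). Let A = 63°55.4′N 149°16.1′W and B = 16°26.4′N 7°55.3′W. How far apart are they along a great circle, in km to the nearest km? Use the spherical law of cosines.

Let φ₁ = 1.1157 rad, φ₂ = 0.2869 rad, and Δλ = 2.4670 rad.
cos c = sin φ₁ sin φ₂ + cos φ₁ cos φ₂ cos Δλ = (0.8982)(0.2830) + (0.4396)(0.9591)(-0.7809) = -0.07504,
so c = arccos(-0.07504) = 1.64591 rad.
Distance = R·c = 6378.14 × 1.6459 ≈ 10498 km.

10498 km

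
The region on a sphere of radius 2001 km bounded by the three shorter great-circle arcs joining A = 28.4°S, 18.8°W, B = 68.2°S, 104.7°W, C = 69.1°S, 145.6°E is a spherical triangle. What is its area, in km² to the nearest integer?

1441208 km²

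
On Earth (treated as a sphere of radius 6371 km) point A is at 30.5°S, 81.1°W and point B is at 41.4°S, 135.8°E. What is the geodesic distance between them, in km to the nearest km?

In radians: φ₁ = -0.5323, φ₂ = -0.7226, Δλ = -143.100° = -2.4976 rad.
Haversine: a = sin²(Δφ/2) + cos φ₁ cos φ₂ sin²(Δλ/2) = 0.0090 + (0.8616)(0.7501)(0.8998) = 0.59060.
Central angle c = 2·arcsin(√a) = 1.75301 rad.
Distance = R·c = 6371 × 1.7530 ≈ 11168 km.

11168 km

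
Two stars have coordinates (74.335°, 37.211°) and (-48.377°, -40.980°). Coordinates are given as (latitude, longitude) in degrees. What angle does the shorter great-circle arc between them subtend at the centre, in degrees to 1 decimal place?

In radians: φ₁ = 1.2974, φ₂ = -0.8443, Δλ = -78.191° = -1.3647 rad.
Haversine: a = sin²(Δφ/2) + cos φ₁ cos φ₂ sin²(Δλ/2) = 0.7702 + (0.2700)(0.6642)(0.3977) = 0.84153.
Central angle c = 2·arcsin(√a) = 2.32274 rad.
So the angular separation is 133.1°.

133.1°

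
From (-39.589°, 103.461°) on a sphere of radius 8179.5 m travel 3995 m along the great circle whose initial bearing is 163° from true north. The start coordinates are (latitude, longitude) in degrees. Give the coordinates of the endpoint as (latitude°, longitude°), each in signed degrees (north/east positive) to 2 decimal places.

Angular distance δ = d/R = 3995/8179.5 = 0.48842 rad; initial bearing θ = 2.8449 rad.
sin φ₂ = sin φ₁ cos δ + cos φ₁ sin δ cos θ = (-0.6373)(0.8831) + (0.7706)(0.4692)(-0.9563) = -0.9086, so φ₂ = -65.31°.
Δλ = atan2(sin θ sin δ cos φ₁, cos δ − sin φ₁ sin φ₂) = atan2(0.1057, 0.3041) = 19.172°.
λ₂ = 103.461° + 19.172° = 122.63°.

-65.31°, 122.63°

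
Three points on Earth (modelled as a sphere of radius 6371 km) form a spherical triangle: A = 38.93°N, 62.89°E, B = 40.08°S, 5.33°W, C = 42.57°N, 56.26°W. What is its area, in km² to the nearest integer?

67657538 km²

Side lengths (central angles): a = 1.6513, b = 1.4242, c = 1.7556 rad; semiperimeter s = 2.4156.
By l'Huilier's theorem, tan(E/4) = √[tan(s/2) tan((s−a)/2) tan((s−b)/2) tan((s−c)/2)], giving spherical excess E = 1.6669 rad.
Area = E·R² = 1.6669 × (6371)² ≈ 67657538 km².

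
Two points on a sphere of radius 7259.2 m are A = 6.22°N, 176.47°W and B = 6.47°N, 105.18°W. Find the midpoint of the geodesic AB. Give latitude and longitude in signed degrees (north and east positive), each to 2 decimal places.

The central angle between A and B is δ = 1.2355 rad.
With f = 0.5, the slerp weights are sin((1−f)δ)/sin δ = 0.6134 and sin(fδ)/sin δ = 0.6134.
Weighted sum of the unit vectors: (0.6134)·(-0.9922,-0.0612,0.1083) + (0.6134)·(-0.2602,-0.9590,0.1127) = (-0.7682, -0.6257, 0.1356).
Converting back: φ = atan2(z, √(x²+y²)) = 7.79°, λ = atan2(y, x) = -140.83°.

7.79°, -140.83°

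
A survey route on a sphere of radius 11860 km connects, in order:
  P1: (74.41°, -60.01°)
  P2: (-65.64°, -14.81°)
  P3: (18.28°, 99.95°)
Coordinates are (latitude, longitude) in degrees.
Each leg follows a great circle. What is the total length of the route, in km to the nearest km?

Leg P1→P2: central angle 2.4970 rad, distance 29614.5 km.
Leg P2→P3: central angle 2.0373 rad, distance 24162.4 km.
Total: 29614.5 + 24162.4 ≈ 53777 km.

53777 km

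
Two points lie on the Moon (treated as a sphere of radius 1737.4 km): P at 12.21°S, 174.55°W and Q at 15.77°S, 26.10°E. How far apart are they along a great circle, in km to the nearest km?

In radians: φ₁ = -0.2131, φ₂ = -0.2752, Δλ = -159.350° = -2.7812 rad.
Haversine: a = sin²(Δφ/2) + cos φ₁ cos φ₂ sin²(Δλ/2) = 0.0010 + (0.9774)(0.9624)(0.9679) = 0.91134.
Central angle c = 2·arcsin(√a) = 2.53691 rad.
Distance = R·c = 1737.4 × 2.5369 ≈ 4408 km.

4408 km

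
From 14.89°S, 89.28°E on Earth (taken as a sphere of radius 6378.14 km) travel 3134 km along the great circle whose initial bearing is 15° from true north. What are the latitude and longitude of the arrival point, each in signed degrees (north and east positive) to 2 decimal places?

12.35°, 96.46°

Angular distance δ = d/R = 3134/6378.14 = 0.49137 rad; initial bearing θ = 0.2618 rad.
sin φ₂ = sin φ₁ cos δ + cos φ₁ sin δ cos θ = (-0.2570)(0.8817) + (0.9664)(0.4718)(0.9659) = 0.2139, so φ₂ = 12.35°.
Δλ = atan2(sin θ sin δ cos φ₁, cos δ − sin φ₁ sin φ₂) = atan2(0.1180, 0.9367) = 7.181°.
λ₂ = 89.280° + 7.181° = 96.46°.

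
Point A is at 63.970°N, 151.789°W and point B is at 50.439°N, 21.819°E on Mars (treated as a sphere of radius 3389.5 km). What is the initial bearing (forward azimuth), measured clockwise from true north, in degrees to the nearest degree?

With φ₁ = 1.1165, φ₂ = 0.8803, Δλ = 3.0300 rad, the forward-azimuth formula gives
θ = atan2( sin Δλ cos φ₂ , cos φ₁ sin φ₂ − sin φ₁ cos φ₂ cos Δλ ) = atan2(0.0709, 0.9071) = 4.47°.
So the initial bearing is 4°.

4°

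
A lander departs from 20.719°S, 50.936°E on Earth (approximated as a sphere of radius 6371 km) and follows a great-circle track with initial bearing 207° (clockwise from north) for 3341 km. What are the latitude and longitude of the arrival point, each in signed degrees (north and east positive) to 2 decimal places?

Angular distance δ = d/R = 3341/6371 = 0.52441 rad; initial bearing θ = 3.6128 rad.
sin φ₂ = sin φ₁ cos δ + cos φ₁ sin δ cos θ = (-0.3538)(0.8656) + (0.9353)(0.5007)(-0.8910) = -0.7235, so φ₂ = -46.35°.
Δλ = atan2(sin θ sin δ cos φ₁, cos δ − sin φ₁ sin φ₂) = atan2(-0.2126, 0.6097) = -19.226°.
λ₂ = 50.936° − 19.226° = 31.71°.

-46.35°, 31.71°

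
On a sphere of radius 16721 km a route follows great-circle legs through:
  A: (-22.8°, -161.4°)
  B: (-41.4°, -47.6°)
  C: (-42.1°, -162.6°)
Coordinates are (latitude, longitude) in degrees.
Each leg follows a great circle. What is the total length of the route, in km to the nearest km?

49405 km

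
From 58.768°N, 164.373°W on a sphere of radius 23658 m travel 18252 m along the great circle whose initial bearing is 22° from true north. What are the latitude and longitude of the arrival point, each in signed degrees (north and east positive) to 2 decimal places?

Angular distance δ = d/R = 18252/23658 = 0.77149 rad; initial bearing θ = 0.3840 rad.
sin φ₂ = sin φ₁ cos δ + cos φ₁ sin δ cos θ = (0.8551)(0.7169) + (0.5185)(0.6972)(0.9272) = 0.9482, so φ₂ = 71.47°.
Δλ = atan2(sin θ sin δ cos φ₁, cos δ − sin φ₁ sin φ₂) = atan2(0.1354, -0.0939) = 124.730°.
λ₂ = -164.373° + 124.730° = -39.64°.

71.47°, -39.64°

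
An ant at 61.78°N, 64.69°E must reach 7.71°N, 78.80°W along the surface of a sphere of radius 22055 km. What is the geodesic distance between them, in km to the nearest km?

With latitudes φ₁ = 61.780°, φ₂ = 7.710° and longitude difference Δλ = -143.490°:
cos c = sin φ₁ sin φ₂ + cos φ₁ cos φ₂ cos Δλ = (0.8811)(0.1342) + (0.4729)(0.9910)(-0.8038) = -0.25841,
so c = arccos(-0.25841) = 1.83218 rad.
Distance = R·c = 22055 × 1.8322 ≈ 40409 km.

40409 km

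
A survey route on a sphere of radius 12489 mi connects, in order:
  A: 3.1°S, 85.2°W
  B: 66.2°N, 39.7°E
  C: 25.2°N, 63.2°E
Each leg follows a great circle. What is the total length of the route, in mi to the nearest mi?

32661 mi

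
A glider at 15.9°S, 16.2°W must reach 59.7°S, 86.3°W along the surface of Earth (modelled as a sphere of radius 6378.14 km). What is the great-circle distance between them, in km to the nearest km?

With latitudes φ₁ = -15.900°, φ₂ = -59.700° and longitude difference Δλ = -70.100°:
cos c = sin φ₁ sin φ₂ + cos φ₁ cos φ₂ cos Δλ = (-0.2740)(-0.8634) + (0.9617)(0.5045)(0.3404) = 0.40170,
so c = arccos(0.40170) = 1.15743 rad.
Distance = R·c = 6378.14 × 1.1574 ≈ 7382 km.

7382 km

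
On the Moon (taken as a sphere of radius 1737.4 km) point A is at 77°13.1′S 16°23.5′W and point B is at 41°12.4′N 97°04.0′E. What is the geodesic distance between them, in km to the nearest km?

4098 km

In radians: φ₁ = -1.3477, φ₂ = 0.7192, Δλ = 113.458° = 1.9802 rad.
Haversine: a = sin²(Δφ/2) + cos φ₁ cos φ₂ sin²(Δλ/2) = 0.7380 + (0.2212)(0.7523)(0.6990) = 0.85436.
Central angle c = 2·arcsin(√a) = 2.35847 rad.
Distance = R·c = 1737.4 × 2.3585 ≈ 4098 km.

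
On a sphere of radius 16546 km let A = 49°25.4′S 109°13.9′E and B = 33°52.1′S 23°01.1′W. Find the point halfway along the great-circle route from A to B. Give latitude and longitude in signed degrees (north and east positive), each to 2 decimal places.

-64.73°, 27.76°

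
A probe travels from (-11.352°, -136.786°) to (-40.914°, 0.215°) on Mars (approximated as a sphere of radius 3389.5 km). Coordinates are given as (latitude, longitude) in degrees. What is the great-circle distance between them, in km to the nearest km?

In radians: φ₁ = -0.1981, φ₂ = -0.7141, Δλ = 137.001° = 2.3911 rad.
Haversine: a = sin²(Δφ/2) + cos φ₁ cos φ₂ sin²(Δλ/2) = 0.0651 + (0.9804)(0.7557)(0.8657) = 0.70648.
Central angle c = 2·arcsin(√a) = 1.99650 rad.
Distance = R·c = 3389.5 × 1.9965 ≈ 6767 km.

6767 km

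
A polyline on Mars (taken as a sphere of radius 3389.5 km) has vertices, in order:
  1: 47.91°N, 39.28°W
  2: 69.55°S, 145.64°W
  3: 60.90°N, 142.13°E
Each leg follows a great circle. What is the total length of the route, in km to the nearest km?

16543 km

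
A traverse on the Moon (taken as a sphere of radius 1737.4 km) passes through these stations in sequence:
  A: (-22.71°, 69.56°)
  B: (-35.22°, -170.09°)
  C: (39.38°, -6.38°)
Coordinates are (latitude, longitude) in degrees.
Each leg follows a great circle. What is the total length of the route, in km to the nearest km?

Leg A→B: central angle 1.7296 rad, distance 3005.0 km.
Leg B→C: central angle 2.9045 rad, distance 5046.2 km.
Total: 3005.0 + 5046.2 ≈ 8051 km.

8051 km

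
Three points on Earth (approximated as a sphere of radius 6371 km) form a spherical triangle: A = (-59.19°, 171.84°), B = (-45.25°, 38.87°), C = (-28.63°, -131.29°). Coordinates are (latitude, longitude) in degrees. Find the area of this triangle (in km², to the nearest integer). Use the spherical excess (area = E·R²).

21891761 km²

Side lengths (central angles): a = 1.8427, b = 0.8537, c = 1.1981 rad; semiperimeter s = 1.9472.
By l'Huilier's theorem, tan(E/4) = √[tan(s/2) tan((s−a)/2) tan((s−b)/2) tan((s−c)/2)], giving spherical excess E = 0.5393 rad.
Area = E·R² = 0.5393 × (6371)² ≈ 21891761 km².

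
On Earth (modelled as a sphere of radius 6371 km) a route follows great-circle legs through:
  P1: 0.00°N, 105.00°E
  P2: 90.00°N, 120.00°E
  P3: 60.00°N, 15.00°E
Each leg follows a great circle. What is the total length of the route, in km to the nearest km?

Leg P1→P2: central angle 1.5708 rad, distance 10007.5 km.
Leg P2→P3: central angle 0.5236 rad, distance 3335.8 km.
Total: 10007.5 + 3335.8 ≈ 13343 km.

13343 km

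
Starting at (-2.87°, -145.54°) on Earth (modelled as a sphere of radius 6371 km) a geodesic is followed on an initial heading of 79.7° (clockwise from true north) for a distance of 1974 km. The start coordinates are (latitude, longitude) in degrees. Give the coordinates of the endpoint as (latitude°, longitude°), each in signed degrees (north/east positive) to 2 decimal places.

0.39°, -128.08°

Angular distance δ = d/R = 1974/6371 = 0.30984 rad; initial bearing θ = 1.3910 rad.
sin φ₂ = sin φ₁ cos δ + cos φ₁ sin δ cos θ = (-0.0501)(0.9524) + (0.9987)(0.3049)(0.1788) = 0.0068, so φ₂ = 0.39°.
Δλ = atan2(sin θ sin δ cos φ₁, cos δ − sin φ₁ sin φ₂) = atan2(0.2996, 0.9527) = 17.458°.
λ₂ = -145.540° + 17.458° = -128.08°.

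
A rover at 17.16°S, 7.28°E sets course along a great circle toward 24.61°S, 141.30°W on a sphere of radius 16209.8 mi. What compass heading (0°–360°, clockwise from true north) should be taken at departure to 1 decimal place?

With φ₁ = -0.2995, φ₂ = -0.4295, Δλ = -2.5932 rad, the forward-azimuth formula gives
θ = atan2( sin Δλ cos φ₂ , cos φ₁ sin φ₂ − sin φ₁ cos φ₂ cos Δλ ) = atan2(-0.4740, -0.6268) = -142.91°.
Adding 360° brings this into [0°, 360°): 217.1°.

217.1°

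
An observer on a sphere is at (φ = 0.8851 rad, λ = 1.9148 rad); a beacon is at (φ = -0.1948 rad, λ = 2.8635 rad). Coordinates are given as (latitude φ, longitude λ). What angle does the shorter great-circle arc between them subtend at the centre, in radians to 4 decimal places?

1.3570 rad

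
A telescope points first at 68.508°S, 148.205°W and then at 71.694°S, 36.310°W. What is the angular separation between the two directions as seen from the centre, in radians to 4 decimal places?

0.5726 rad

With latitudes φ₁ = -68.508°, φ₂ = -71.694° and longitude difference Δλ = 111.895°:
cos c = sin φ₁ sin φ₂ + cos φ₁ cos φ₂ cos Δλ = (-0.9305)(-0.9494) + (0.3664)(0.3141)(-0.3729) = 0.84047,
so c = arccos(0.84047) = 0.57265 rad.
So the angular separation is 0.5726 rad.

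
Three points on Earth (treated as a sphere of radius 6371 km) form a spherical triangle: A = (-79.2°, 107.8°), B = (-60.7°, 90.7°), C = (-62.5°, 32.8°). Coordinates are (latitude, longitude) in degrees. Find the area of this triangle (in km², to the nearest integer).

Side lengths (central angles): a = 0.4655, b = 0.4653, c = 0.3354 rad; semiperimeter s = 0.6331.
By l'Huilier's theorem, tan(E/4) = √[tan(s/2) tan((s−a)/2) tan((s−b)/2) tan((s−c)/2)], giving spherical excess E = 0.0745 rad.
Area = E·R² = 0.0745 × (6371)² ≈ 3024002 km².

3024002 km²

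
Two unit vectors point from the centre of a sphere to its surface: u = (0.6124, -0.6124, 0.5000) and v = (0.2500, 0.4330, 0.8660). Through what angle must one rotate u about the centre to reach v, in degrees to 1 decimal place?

u·v = 0.3209; |u| = 1.0000, |v| = 1.0000.
cos θ = (u·v)/(|u||v|) = 0.3209, so θ = 71.3°.

71.3°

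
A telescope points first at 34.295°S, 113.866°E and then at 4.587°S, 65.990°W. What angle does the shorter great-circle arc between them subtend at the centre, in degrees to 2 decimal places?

With latitudes φ₁ = -34.295°, φ₂ = -4.587° and longitude difference Δλ = -179.856°:
Haversine: a = sin²(Δφ/2) + cos φ₁ cos φ₂ sin²(Δλ/2) = 0.0657 + (0.8261)(0.9968)(1.0000) = 0.88922.
Central angle c = 2·arcsin(√a) = 2.46297 rad.
So the angular separation is 141.12°.

141.12°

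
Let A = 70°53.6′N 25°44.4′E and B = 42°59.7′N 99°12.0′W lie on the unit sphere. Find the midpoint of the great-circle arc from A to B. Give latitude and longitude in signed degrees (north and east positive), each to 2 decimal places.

69.55°, -72.94°

Central angle δ = 1.0388 rad. Interpolating on the sphere with fraction f = 0.5:
P = [sin((1−f)δ)·A + sin(fδ)·B] / sin δ = 0.5760·A + 0.5760·B in Cartesian coordinates,
giving P = (0.1025, -0.3340, 0.9370), i.e. latitude 69.55°, longitude -72.94°.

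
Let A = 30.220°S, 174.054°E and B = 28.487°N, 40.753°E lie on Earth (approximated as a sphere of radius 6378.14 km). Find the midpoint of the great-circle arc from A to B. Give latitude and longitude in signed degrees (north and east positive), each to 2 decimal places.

Central angle δ = 2.4356 rad. Interpolating on the sphere with fraction f = 0.5:
P = [sin((1−f)δ)·A + sin(fδ)·B] / sin δ = 1.4462·A + 1.4462·B in Cartesian coordinates,
giving P = (-0.2800, 0.9592, -0.0381), i.e. latitude -2.18°, longitude 106.27°.

-2.18°, 106.27°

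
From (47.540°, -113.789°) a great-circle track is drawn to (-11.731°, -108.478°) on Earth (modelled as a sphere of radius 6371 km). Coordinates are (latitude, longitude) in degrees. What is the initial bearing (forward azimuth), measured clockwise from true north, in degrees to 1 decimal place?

With φ₁ = 0.8297, φ₂ = -0.2047, Δλ = 0.0927 rad, the forward-azimuth formula gives
θ = atan2( sin Δλ cos φ₂ , cos φ₁ sin φ₂ − sin φ₁ cos φ₂ cos Δλ ) = atan2(0.0906, -0.8565) = 173.96°.
So the initial bearing is 174.0°.

174.0°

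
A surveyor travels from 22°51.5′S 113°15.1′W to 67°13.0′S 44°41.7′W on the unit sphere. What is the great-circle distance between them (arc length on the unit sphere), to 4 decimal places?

1.0603

With latitudes φ₁ = -22.858°, φ₂ = -67.217° and longitude difference Δλ = 68.557°:
cos c = sin φ₁ sin φ₂ + cos φ₁ cos φ₂ cos Δλ = (-0.3885)(-0.9220) + (0.9215)(0.3872)(0.3656) = 0.48860,
so c = arccos(0.48860) = 1.06031 rad.
On the unit sphere the arc length equals the central angle: 1.0603.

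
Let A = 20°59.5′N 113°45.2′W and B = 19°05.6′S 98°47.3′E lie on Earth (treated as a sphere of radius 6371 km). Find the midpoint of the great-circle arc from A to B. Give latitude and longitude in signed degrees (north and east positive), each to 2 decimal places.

3.38°, 171.33°

Central angle δ = 2.6079 rad. Interpolating on the sphere with fraction f = 0.5:
P = [sin((1−f)δ)·A + sin(fδ)·B] / sin δ = 1.8962·A + 1.8962·B in Cartesian coordinates,
giving P = (-0.9869, 0.1505, 0.0590), i.e. latitude 3.38°, longitude 171.33°.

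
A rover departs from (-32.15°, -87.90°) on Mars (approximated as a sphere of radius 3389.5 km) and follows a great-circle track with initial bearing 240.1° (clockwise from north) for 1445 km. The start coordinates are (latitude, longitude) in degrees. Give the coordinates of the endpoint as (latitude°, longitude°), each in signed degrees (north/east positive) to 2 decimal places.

-41.23°, -116.37°

Angular distance δ = d/R = 1445/3389.5 = 0.42632 rad; initial bearing θ = 4.1905 rad.
sin φ₂ = sin φ₁ cos δ + cos φ₁ sin δ cos θ = (-0.5321)(0.9105) + (0.8467)(0.4135)(-0.4985) = -0.6590, so φ₂ = -41.23°.
Δλ = atan2(sin θ sin δ cos φ₁, cos δ − sin φ₁ sin φ₂) = atan2(-0.3035, 0.5598) = -28.465°.
λ₂ = -87.900° − 28.465° = -116.37°.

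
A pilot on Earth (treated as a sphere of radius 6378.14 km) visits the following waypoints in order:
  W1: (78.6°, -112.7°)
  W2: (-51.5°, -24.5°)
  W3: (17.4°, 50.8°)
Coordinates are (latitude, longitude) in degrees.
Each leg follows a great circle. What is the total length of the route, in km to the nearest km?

Leg W1→W2: central angle 2.4392 rad, distance 15557.6 km.
Leg W2→W3: central angle 1.6542 rad, distance 10550.6 km.
Total: 15557.6 + 10550.6 ≈ 26108 km.

26108 km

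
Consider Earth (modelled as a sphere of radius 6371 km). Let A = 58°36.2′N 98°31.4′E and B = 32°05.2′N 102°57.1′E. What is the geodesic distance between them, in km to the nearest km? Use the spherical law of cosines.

2967 km

In radians: φ₁ = 1.0228, φ₂ = 0.5600, Δλ = 4.428° = 0.0773 rad.
cos c = sin φ₁ sin φ₂ + cos φ₁ cos φ₂ cos Δλ = (0.8536)(0.5312) + (0.5210)(0.8472)(0.9970) = 0.89349,
so c = arccos(0.89349) = 0.46575 rad.
Distance = R·c = 6371 × 0.4657 ≈ 2967 km.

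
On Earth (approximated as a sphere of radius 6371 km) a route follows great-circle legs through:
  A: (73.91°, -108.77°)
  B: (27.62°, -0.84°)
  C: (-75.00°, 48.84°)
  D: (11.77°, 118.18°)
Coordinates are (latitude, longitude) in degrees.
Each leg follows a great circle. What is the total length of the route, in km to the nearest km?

Leg A→B: central angle 1.1920 rad, distance 7593.9 km.
Leg B→C: central angle 1.8749 rad, distance 11944.9 km.
Leg C→D: central angle 1.6786 rad, distance 10694.6 km.
Total: 7593.9 + 11944.9 + 10694.6 ≈ 30233 km.

30233 km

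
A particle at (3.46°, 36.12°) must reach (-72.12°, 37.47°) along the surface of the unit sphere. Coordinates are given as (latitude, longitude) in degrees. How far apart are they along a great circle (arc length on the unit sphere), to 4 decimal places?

1.3192

Let φ₁ = 0.0604 rad, φ₂ = -1.2587 rad, and Δλ = 0.0236 rad.
cos c = sin φ₁ sin φ₂ + cos φ₁ cos φ₂ cos Δλ = (0.0604)(-0.9517) + (0.9982)(0.3070)(0.9997) = 0.24894,
so c = arccos(0.24894) = 1.31921 rad.
On the unit sphere the arc length equals the central angle: 1.3192.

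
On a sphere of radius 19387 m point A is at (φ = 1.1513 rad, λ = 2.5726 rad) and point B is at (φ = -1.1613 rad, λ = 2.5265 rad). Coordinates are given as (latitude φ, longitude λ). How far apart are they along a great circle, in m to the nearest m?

44839 m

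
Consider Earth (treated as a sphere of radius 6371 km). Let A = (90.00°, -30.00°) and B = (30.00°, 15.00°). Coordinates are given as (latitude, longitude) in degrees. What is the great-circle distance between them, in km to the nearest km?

With latitudes φ₁ = 90.000°, φ₂ = 30.000° and longitude difference Δλ = 45.000°:
cos c = sin φ₁ sin φ₂ + cos φ₁ cos φ₂ cos Δλ = (1.0000)(0.5000) + (0.0000)(0.8660)(0.7071) = 0.50000,
so c = arccos(0.50000) = 1.04720 rad.
Distance = R·c = 6371 × 1.0472 ≈ 6672 km.

6672 km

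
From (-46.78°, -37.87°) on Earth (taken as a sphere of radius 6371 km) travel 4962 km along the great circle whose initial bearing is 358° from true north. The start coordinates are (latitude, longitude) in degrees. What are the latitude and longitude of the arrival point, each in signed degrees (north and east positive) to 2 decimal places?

-2.17°, -39.28°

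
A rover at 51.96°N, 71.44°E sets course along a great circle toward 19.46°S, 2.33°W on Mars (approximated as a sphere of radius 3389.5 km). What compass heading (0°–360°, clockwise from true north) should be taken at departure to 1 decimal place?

Δλ = -73.770° = -1.2875 rad.
y = sin Δλ · cos φ₂ = (-0.9601)(0.9429) = -0.9053
x = cos φ₁ sin φ₂ − sin φ₁ cos φ₂ cos Δλ = (0.6162)(-0.3331) − (0.7876)(0.9429)(0.2795) = -0.4128
θ = atan2(y, x) = -114.51°; adding 360° gives 245.5°.

245.5°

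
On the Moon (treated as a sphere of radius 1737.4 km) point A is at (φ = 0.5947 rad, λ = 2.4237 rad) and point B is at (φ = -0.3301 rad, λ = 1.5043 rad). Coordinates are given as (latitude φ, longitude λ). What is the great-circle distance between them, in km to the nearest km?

2212 km

In radians: φ₁ = 0.5947, φ₂ = -0.3301, Δλ = -52.678° = -0.9194 rad.
Haversine: a = sin²(Δφ/2) + cos φ₁ cos φ₂ sin²(Δλ/2) = 0.1990 + (0.8283)(0.9460)(0.1969) = 0.35325.
Central angle c = 2·arcsin(√a) = 1.27292 rad.
Distance = R·c = 1737.4 × 1.2729 ≈ 2212 km.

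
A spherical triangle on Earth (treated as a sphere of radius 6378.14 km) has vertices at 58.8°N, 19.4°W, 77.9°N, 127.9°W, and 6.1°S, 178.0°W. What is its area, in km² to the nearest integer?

3735002 km²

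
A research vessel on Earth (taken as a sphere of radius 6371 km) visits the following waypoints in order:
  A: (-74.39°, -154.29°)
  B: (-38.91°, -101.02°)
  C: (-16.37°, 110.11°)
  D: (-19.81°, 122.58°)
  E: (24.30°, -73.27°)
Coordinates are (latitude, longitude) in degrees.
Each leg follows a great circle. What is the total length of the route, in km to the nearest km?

37540 km

Leg A→B: central angle 0.7522 rad, distance 4792.6 km.
Leg B→C: central angle 2.0511 rad, distance 13067.6 km.
Leg C→D: central angle 0.2153 rad, distance 1371.9 km.
Leg D→E: central angle 2.8737 rad, distance 18308.3 km.
Total: 4792.6 + 13067.6 + 1371.9 + 18308.3 ≈ 37540 km.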